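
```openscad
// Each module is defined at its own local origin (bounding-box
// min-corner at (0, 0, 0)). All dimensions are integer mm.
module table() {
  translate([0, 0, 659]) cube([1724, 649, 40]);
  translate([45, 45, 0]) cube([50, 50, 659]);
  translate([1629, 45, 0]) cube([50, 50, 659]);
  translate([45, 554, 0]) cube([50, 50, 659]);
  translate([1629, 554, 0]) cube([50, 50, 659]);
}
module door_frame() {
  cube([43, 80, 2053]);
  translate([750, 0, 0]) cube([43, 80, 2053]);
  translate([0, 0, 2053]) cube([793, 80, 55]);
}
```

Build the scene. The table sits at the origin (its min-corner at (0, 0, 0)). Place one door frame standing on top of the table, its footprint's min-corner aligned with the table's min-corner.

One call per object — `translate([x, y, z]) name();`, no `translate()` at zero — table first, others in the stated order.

table();
translate([0, 0, 699]) door_frame();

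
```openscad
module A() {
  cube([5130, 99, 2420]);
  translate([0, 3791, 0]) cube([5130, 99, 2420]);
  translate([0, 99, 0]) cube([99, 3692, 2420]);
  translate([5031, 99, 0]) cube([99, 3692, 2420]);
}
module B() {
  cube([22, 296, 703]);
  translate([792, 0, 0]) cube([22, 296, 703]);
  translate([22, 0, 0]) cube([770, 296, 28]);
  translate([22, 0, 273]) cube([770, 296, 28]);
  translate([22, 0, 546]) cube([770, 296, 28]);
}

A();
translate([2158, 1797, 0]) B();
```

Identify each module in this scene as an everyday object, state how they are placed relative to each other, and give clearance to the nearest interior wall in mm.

Clearances: x = 2059, y = 1698; minimum 1698 mm.

A is a house frame. B is a bookshelf. The bookshelf sits inside the house frame, centred. The clearance to the nearest interior wall is 1698 mm.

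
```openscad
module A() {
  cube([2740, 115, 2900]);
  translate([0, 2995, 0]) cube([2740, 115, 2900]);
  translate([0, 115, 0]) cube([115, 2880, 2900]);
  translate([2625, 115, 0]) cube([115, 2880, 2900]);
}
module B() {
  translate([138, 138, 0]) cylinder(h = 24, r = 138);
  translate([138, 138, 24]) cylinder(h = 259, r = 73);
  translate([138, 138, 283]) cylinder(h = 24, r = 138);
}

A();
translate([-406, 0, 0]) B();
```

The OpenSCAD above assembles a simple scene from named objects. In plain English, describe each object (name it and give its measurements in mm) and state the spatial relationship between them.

A is a box-shaped house frame (walls only): outside footprint 2740×3110 mm, wall height 2900 mm, wall thickness 115 mm. The two y-facing walls run the full x-width; the two x-facing walls fit between the inner faces of the y-facing walls.

B is a spool: two coaxial disc flanges of radius 138 mm and thickness 24 mm, joined by a core cylinder of radius 73 mm and height 259 mm. The lower flange rests on z = 0 and the three cylinders share a vertical axis.

The spool is on the floor beside the house frame on its −x side.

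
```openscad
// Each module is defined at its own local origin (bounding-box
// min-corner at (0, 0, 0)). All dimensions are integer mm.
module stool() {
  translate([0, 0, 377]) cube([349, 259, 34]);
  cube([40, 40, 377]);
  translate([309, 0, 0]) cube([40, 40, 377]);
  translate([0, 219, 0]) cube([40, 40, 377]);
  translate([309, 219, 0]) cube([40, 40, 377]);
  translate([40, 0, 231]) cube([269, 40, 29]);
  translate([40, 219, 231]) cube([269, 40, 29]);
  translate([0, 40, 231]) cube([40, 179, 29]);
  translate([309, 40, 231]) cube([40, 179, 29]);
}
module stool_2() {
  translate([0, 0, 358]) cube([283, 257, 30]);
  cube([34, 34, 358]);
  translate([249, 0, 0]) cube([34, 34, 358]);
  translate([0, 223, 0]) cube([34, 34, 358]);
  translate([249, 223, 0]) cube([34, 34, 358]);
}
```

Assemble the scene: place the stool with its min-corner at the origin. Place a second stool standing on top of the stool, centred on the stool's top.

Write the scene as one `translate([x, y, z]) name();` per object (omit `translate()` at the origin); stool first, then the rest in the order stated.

stool();
translate([33, 1, 411]) stool_2();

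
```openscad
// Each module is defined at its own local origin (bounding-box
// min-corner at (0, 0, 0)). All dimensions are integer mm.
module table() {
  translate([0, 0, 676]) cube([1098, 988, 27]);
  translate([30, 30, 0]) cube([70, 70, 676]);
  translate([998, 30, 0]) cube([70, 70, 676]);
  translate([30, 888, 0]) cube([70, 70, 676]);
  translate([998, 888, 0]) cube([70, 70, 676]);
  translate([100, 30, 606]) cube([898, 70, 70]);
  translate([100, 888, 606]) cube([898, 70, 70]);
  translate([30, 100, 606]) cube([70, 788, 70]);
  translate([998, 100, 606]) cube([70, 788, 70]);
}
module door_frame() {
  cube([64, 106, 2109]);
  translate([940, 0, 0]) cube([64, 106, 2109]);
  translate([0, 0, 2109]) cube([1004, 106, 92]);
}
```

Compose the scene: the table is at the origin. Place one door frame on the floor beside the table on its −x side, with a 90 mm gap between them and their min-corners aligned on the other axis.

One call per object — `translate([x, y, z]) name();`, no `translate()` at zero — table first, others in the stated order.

table();
translate([-1094, 0, 0]) door_frame();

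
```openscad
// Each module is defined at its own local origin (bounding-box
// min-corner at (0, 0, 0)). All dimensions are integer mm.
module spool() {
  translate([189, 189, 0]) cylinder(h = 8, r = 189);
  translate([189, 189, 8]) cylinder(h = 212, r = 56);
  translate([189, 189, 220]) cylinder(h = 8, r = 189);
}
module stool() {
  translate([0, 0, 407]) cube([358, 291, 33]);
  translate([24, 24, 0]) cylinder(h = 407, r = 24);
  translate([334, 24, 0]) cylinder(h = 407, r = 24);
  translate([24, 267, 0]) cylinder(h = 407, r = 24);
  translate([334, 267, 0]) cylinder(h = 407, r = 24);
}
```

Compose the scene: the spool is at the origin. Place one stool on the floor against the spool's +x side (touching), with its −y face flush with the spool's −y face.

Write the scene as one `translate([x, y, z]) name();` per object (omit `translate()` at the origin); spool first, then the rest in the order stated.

spool();
translate([378, 0, 0]) stool();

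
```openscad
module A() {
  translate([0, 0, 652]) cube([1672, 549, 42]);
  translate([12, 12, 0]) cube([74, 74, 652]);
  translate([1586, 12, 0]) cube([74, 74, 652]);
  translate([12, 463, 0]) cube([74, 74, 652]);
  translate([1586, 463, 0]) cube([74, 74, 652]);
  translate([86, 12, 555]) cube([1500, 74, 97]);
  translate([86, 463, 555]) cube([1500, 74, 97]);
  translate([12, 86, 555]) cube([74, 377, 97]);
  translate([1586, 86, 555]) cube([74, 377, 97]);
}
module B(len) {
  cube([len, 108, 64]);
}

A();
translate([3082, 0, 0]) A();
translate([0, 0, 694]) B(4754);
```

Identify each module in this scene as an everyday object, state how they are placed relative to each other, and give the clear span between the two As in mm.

A is a table. B is a beam. A beam spans the tops of two tables. The clear span between the two tables is 1410 mm.

Second table starts at x = 3082; first ends at x = 1672; clear span = 3082 − 1672 = 1410 mm.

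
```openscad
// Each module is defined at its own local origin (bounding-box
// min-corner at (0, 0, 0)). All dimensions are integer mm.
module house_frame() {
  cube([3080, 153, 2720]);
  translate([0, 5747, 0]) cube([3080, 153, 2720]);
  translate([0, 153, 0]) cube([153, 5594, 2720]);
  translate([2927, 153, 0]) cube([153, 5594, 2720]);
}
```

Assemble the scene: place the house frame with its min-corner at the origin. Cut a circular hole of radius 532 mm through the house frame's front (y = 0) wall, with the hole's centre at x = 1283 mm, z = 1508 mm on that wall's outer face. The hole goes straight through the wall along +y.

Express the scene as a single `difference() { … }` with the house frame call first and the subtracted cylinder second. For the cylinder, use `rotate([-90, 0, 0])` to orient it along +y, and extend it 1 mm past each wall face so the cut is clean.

difference() {
  house_frame();
  translate([1283, -1, 1508]) rotate([-90, 0, 0]) cylinder(h = 155, r = 532);
}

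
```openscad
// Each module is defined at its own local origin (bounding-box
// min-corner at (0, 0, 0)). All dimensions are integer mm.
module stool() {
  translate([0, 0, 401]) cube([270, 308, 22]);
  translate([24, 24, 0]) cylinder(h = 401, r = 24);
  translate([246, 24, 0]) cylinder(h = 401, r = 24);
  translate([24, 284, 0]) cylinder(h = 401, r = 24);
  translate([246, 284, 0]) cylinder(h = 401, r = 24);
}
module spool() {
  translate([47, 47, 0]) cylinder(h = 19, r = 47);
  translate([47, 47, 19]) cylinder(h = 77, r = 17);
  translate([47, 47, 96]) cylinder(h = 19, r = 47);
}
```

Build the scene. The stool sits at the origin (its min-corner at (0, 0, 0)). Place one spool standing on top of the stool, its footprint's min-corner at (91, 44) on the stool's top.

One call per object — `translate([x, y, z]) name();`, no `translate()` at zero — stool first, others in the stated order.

stool();
translate([91, 44, 423]) spool();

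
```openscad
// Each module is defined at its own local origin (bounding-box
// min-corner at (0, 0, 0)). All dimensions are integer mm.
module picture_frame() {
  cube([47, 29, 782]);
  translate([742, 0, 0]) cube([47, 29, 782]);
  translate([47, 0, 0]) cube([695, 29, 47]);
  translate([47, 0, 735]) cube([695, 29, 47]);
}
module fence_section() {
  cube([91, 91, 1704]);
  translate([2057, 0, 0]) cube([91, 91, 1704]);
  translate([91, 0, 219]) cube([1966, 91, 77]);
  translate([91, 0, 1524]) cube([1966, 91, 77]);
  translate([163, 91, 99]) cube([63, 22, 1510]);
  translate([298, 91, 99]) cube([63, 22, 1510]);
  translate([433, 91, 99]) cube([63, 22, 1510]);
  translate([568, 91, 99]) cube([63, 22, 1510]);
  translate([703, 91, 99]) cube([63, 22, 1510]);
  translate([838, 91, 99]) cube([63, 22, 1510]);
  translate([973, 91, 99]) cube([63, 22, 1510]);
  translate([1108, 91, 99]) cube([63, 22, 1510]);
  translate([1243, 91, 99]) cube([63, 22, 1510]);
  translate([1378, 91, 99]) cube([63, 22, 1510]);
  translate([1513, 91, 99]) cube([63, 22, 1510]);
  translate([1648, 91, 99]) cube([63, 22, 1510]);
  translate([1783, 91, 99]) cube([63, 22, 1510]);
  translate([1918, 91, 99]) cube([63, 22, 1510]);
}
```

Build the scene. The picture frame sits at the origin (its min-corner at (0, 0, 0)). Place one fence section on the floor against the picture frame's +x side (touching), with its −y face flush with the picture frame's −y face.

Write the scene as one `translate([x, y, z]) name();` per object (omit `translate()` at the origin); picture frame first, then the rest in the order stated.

picture_frame();
translate([789, 0, 0]) fence_section();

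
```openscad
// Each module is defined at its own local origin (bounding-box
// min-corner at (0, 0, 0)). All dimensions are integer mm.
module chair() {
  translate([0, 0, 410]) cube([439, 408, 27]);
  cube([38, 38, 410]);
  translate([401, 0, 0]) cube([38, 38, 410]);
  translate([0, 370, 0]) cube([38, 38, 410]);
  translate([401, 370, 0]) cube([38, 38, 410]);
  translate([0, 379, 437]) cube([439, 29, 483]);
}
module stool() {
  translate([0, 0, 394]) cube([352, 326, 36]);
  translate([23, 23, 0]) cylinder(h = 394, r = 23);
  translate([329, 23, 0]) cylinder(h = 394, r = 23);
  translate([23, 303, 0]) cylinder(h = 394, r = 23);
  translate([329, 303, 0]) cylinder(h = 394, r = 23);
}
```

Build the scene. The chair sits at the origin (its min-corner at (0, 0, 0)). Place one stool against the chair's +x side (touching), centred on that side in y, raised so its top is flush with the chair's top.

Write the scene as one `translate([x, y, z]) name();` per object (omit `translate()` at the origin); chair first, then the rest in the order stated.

chair();
translate([439, 41, 490]) stool();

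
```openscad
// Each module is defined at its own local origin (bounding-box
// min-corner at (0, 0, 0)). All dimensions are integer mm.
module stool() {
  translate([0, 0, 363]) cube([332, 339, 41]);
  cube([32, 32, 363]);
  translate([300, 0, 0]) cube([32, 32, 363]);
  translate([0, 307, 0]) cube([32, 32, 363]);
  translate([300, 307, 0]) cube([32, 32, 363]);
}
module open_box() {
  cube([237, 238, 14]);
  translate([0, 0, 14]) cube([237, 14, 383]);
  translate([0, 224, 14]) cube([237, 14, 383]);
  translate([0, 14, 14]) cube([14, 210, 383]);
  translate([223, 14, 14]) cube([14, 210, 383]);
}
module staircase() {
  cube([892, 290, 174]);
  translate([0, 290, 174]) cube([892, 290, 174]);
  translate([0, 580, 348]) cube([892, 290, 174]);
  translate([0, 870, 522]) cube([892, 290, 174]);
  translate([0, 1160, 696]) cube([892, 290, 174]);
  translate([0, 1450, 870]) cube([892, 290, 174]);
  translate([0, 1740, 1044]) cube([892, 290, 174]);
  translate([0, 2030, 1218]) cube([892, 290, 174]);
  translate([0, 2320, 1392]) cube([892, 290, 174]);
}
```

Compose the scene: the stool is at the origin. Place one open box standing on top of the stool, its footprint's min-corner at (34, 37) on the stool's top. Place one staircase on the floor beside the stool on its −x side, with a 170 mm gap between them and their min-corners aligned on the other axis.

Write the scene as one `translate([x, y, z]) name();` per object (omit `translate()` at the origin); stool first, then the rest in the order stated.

stool();
translate([34, 37, 404]) open_box();
translate([-1062, 0, 0]) staircase();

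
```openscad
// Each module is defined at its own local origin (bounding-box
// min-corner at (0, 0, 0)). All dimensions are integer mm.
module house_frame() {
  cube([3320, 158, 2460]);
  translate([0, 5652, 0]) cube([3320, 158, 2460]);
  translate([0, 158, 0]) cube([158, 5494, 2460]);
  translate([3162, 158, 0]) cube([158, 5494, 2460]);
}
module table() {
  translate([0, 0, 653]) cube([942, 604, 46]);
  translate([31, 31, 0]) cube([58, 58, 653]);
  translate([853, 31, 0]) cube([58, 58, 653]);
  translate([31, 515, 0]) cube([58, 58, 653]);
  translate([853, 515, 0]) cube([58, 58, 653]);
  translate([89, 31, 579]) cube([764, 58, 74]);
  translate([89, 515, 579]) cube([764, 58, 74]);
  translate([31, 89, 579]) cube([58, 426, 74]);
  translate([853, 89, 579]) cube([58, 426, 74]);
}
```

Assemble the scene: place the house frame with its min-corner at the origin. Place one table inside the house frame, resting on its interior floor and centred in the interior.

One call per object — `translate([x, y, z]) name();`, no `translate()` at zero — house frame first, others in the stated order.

house_frame();
translate([1189, 2603, 0]) table();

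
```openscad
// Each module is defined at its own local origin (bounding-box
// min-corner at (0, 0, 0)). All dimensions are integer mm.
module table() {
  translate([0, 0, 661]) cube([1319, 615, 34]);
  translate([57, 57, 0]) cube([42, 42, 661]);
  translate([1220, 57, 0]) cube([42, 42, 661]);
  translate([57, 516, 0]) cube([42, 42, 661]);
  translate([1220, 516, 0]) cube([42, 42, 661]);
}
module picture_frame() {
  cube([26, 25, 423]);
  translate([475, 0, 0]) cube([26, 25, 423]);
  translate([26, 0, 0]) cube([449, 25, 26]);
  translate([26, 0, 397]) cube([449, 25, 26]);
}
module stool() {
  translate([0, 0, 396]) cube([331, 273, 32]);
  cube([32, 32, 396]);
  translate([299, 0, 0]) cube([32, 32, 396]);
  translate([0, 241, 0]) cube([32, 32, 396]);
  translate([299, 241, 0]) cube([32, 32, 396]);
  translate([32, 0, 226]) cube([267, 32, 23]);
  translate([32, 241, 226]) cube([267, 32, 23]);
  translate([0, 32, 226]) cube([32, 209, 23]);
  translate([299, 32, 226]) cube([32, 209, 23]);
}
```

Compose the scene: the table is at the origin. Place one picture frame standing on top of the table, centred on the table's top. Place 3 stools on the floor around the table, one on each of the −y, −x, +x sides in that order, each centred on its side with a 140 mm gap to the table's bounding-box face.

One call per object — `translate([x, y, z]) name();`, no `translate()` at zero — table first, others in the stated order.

table();
translate([409, 295, 695]) picture_frame();
translate([494, -413, 0]) stool();
translate([-471, 171, 0]) stool();
translate([1459, 171, 0]) stool();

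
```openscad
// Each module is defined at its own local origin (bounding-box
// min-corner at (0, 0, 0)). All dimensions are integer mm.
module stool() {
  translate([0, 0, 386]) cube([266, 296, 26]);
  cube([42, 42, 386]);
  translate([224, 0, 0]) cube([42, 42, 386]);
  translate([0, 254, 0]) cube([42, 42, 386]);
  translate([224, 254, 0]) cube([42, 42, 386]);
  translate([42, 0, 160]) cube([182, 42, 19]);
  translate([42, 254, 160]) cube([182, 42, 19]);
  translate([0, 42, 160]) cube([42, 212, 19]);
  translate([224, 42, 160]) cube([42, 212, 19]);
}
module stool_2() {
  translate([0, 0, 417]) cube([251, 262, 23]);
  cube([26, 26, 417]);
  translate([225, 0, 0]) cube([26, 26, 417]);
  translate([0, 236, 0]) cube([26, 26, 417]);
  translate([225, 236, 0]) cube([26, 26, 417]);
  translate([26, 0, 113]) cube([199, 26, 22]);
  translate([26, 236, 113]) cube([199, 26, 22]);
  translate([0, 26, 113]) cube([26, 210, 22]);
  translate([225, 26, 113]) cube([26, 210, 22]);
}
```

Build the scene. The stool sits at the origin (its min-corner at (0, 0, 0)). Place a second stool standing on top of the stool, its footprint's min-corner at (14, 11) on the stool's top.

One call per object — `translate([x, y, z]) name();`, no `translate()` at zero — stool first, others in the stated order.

stool();
translate([14, 11, 412]) stool_2();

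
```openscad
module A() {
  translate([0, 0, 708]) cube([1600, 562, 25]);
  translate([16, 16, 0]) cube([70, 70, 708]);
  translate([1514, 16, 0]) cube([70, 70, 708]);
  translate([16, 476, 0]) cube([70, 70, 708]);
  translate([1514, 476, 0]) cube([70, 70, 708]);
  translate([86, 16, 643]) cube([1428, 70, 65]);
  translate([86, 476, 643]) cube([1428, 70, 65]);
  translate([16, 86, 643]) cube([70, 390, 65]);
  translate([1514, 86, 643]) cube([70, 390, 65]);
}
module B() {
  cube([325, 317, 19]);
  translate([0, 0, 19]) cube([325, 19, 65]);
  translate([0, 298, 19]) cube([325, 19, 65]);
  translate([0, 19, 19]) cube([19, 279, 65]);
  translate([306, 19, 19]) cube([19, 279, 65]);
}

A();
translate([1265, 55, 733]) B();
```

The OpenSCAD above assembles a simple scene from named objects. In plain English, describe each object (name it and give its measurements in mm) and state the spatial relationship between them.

A is a table: top 1600 mm (x) × 562 mm (y), 25 mm thick, upper face at z = 733 mm, on four 70×70 mm square legs, each inset 16 mm from the nearest pair of top edges, running from z = 0 to the bottom of the top. Four apron rails, 70 mm thick and 65 mm tall, run between adjacent legs with their top edges flush with the underside of the top and their outer faces flush with the legs' outer faces.

B is an open storage box with external size 325×317×84 mm and wall thickness 19 mm (the base is also 19 mm thick). The base covers the whole footprint; the four walls stand on the base, with the y-facing walls full-width and the x-facing walls fitting between their inner faces.

The open box is on top of the table.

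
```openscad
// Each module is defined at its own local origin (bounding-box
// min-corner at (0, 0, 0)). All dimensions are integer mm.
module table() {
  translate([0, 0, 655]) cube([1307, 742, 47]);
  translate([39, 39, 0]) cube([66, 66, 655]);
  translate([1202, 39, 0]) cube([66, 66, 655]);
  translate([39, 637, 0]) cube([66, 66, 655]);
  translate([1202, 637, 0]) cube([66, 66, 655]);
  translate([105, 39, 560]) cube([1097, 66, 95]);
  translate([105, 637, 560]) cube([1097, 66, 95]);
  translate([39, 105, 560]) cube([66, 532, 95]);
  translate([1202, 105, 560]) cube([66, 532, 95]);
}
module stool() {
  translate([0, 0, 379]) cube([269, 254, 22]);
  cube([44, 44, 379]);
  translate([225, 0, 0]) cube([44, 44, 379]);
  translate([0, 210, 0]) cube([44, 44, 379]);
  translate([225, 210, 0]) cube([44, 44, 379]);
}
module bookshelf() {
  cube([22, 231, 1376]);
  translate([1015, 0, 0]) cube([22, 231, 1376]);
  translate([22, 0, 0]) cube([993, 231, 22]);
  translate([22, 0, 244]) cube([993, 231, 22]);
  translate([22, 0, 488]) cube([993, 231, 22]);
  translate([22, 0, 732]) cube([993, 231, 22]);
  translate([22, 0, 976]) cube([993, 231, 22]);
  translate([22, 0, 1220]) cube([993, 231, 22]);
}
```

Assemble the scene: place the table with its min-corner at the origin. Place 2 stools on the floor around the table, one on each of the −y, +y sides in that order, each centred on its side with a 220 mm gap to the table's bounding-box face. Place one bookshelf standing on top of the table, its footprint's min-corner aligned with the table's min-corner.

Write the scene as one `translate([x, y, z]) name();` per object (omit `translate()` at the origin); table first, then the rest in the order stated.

table();
translate([519, -474, 0]) stool();
translate([519, 962, 0]) stool();
translate([0, 0, 702]) bookshelf();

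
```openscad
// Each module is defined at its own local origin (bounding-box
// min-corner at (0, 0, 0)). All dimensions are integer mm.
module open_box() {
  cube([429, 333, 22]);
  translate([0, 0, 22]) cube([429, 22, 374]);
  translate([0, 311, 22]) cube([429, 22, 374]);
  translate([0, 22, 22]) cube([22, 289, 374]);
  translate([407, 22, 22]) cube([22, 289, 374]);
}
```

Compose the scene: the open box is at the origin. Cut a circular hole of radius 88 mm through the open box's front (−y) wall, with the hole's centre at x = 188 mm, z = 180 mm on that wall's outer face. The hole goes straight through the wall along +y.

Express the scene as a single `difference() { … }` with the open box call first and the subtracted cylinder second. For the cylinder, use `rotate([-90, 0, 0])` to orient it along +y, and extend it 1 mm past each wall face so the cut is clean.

difference() {
  open_box();
  translate([188, -1, 180]) rotate([-90, 0, 0]) cylinder(h = 24, r = 88);
}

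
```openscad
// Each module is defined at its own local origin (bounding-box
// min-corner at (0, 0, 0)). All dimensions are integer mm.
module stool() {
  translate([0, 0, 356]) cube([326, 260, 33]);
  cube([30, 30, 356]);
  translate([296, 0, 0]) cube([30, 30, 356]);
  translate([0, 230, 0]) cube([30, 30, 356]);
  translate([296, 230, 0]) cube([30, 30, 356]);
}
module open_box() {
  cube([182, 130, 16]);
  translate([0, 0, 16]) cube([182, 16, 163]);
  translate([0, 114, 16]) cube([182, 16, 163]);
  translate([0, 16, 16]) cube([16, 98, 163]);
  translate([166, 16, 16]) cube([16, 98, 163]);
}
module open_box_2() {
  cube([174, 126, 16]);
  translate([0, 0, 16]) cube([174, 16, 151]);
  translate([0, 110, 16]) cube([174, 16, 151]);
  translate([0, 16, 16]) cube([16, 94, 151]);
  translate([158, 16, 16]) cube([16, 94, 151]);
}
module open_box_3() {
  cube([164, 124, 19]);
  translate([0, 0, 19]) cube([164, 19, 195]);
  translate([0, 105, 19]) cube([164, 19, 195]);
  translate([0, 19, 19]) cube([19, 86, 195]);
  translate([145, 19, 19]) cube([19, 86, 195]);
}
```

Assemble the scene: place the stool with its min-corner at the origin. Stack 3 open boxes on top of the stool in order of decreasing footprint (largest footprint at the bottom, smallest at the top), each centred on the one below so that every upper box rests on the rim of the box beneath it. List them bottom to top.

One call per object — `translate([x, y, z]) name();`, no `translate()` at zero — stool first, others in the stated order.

stool();
translate([72, 65, 389]) open_box();
translate([76, 67, 568]) open_box_2();
translate([81, 68, 735]) open_box_3();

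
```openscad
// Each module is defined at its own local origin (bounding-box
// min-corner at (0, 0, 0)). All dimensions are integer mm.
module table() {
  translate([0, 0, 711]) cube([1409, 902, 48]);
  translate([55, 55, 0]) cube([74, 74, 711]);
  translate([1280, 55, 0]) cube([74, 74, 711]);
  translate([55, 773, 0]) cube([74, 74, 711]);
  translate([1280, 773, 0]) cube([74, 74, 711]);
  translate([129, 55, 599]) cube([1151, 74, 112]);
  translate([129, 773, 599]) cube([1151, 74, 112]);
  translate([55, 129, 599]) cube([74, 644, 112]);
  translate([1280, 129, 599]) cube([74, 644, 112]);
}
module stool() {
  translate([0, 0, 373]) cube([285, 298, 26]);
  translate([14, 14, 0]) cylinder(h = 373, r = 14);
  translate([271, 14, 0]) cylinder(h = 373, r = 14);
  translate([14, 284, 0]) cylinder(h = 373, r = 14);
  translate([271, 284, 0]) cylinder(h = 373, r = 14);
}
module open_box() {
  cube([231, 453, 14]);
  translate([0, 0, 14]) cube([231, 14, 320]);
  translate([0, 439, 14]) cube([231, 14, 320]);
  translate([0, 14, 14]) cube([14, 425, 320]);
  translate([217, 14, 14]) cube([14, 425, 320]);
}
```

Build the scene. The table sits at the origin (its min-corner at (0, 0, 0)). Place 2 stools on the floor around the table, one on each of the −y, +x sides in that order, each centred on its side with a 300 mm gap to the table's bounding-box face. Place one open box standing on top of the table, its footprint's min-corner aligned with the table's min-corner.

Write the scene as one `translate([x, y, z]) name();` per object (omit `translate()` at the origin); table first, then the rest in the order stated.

table();
translate([562, -598, 0]) stool();
translate([1709, 302, 0]) stool();
translate([0, 0, 759]) open_box();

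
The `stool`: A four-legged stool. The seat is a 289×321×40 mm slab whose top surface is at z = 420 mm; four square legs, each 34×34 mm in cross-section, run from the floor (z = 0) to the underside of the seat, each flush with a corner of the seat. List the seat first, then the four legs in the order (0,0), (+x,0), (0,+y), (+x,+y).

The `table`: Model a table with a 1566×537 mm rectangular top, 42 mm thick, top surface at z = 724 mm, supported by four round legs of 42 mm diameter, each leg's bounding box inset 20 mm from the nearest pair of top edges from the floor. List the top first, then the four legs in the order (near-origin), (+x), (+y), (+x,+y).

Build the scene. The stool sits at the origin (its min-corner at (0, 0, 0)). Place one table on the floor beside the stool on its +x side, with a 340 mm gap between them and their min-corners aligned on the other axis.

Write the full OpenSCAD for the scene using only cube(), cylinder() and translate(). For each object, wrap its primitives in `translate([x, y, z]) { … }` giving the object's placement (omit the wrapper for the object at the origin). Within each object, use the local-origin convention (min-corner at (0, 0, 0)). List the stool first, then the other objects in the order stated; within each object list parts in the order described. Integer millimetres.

translate([0, 0, 380]) cube([289, 321, 40]);
cube([34, 34, 380]);
translate([255, 0, 0]) cube([34, 34, 380]);
translate([0, 287, 0]) cube([34, 34, 380]);
translate([255, 287, 0]) cube([34, 34, 380]);
translate([629, 0, 0]) {
  translate([0, 0, 682]) cube([1566, 537, 42]);
  translate([41, 41, 0]) cylinder(h = 682, r = 21);
  translate([1525, 41, 0]) cylinder(h = 682, r = 21);
  translate([41, 496, 0]) cylinder(h = 682, r = 21);
  translate([1525, 496, 0]) cylinder(h = 682, r = 21);
}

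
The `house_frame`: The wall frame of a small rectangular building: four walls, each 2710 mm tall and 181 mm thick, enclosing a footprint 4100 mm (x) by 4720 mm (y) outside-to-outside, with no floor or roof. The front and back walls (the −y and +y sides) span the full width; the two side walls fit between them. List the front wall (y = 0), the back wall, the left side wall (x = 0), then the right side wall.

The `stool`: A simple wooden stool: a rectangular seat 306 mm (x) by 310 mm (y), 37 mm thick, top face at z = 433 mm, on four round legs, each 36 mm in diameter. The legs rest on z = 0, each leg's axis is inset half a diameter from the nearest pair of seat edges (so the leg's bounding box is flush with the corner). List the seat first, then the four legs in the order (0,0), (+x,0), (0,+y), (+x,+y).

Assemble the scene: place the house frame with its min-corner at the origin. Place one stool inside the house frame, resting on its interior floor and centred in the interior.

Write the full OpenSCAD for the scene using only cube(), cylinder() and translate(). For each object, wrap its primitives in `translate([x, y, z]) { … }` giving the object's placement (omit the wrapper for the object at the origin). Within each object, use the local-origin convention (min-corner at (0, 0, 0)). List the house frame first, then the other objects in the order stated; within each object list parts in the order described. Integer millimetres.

cube([4100, 181, 2710]);
translate([0, 4539, 0]) cube([4100, 181, 2710]);
translate([0, 181, 0]) cube([181, 4358, 2710]);
translate([3919, 181, 0]) cube([181, 4358, 2710]);
translate([1897, 2205, 0]) {
  translate([0, 0, 396]) cube([306, 310, 37]);
  translate([18, 18, 0]) cylinder(h = 396, r = 18);
  translate([288, 18, 0]) cylinder(h = 396, r = 18);
  translate([18, 292, 0]) cylinder(h = 396, r = 18);
  translate([288, 292, 0]) cylinder(h = 396, r = 18);
}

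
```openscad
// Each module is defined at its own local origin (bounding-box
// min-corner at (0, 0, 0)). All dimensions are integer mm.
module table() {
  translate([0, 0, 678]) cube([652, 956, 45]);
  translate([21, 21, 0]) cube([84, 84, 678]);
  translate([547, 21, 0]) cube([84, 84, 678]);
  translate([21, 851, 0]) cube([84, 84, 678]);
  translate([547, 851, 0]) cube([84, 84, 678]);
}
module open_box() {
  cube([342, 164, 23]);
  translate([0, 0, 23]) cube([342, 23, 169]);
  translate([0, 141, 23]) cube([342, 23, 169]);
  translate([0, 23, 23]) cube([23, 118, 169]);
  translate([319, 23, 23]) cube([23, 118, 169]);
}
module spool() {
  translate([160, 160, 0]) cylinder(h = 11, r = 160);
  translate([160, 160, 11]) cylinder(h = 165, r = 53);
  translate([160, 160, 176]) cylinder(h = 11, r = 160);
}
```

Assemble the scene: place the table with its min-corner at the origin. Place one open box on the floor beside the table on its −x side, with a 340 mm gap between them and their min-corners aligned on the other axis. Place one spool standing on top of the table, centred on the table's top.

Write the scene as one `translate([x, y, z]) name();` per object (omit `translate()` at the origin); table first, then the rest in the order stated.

table();
translate([-682, 0, 0]) open_box();
translate([166, 318, 723]) spool();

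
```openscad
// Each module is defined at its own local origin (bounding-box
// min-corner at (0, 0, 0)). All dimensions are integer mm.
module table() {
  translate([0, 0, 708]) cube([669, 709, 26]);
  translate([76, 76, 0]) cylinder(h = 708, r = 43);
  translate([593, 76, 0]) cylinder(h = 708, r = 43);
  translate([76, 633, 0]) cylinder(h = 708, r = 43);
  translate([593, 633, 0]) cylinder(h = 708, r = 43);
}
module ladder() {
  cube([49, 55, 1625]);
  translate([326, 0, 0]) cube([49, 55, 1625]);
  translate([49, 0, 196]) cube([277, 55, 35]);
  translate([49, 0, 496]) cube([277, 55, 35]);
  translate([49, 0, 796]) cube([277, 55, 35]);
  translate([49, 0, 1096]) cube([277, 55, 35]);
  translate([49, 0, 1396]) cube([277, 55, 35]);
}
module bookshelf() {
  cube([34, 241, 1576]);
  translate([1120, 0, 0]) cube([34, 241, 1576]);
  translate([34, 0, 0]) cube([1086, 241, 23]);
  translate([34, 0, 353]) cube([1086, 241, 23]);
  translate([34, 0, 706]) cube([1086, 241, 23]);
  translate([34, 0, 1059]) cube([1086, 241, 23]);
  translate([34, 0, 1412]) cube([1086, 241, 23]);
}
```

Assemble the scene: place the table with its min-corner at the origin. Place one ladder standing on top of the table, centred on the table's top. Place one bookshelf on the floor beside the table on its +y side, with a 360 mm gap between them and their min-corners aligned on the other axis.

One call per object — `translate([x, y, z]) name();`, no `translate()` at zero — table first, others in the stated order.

table();
translate([147, 327, 734]) ladder();
translate([0, 1069, 0]) bookshelf();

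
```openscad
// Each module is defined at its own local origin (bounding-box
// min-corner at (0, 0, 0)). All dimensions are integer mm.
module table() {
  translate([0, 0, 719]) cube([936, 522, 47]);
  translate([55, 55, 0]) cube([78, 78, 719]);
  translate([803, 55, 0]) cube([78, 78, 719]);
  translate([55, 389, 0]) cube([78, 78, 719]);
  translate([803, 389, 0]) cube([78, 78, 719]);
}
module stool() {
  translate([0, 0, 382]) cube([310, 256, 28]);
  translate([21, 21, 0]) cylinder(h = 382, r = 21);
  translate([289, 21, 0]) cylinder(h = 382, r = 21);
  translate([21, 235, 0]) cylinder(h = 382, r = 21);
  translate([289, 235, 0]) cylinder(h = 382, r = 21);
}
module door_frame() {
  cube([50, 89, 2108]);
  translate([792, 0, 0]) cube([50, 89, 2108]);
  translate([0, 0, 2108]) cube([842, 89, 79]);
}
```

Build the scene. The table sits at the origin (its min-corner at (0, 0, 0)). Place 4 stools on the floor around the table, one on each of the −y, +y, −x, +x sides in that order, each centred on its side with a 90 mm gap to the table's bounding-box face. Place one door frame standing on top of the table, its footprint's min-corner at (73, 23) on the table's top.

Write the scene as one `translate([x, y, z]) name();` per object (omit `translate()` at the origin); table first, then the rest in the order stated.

table();
translate([313, -346, 0]) stool();
translate([313, 612, 0]) stool();
translate([-400, 133, 0]) stool();
translate([1026, 133, 0]) stool();
translate([73, 23, 766]) door_frame();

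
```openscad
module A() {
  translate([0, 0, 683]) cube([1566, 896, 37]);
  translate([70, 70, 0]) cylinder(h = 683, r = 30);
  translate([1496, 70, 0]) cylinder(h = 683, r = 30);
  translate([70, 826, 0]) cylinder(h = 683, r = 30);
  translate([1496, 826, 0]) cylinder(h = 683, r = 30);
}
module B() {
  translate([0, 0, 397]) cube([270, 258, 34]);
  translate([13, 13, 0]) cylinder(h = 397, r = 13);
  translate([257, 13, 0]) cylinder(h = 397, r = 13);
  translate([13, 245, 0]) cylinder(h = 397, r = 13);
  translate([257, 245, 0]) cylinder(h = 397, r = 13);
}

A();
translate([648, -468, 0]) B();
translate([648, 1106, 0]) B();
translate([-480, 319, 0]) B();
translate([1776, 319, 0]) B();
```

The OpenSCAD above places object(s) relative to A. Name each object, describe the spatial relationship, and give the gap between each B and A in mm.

A is a table. B is a stool. Four stools sit around the table at the −y, +y, −x, +x sides. The gap between each stool and the table is 210 mm.

Each stool's nearest face is 210 mm from the table's bounding box.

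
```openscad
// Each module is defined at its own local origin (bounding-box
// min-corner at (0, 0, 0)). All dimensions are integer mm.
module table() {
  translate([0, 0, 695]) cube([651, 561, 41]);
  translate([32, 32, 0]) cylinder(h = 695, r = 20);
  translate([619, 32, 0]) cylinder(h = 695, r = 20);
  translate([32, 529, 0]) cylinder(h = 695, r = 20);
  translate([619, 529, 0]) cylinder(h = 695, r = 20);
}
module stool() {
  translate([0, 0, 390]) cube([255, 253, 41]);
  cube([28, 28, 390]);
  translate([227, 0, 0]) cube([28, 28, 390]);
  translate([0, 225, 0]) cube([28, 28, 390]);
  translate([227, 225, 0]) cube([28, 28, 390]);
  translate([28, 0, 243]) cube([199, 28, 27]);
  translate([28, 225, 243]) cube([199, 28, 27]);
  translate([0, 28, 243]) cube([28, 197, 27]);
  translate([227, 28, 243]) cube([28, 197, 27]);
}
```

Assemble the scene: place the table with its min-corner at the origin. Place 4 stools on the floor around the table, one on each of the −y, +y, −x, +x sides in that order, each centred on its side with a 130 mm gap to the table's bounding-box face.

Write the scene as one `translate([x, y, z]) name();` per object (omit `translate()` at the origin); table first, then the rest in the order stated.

table();
translate([198, -383, 0]) stool();
translate([198, 691, 0]) stool();
translate([-385, 154, 0]) stool();
translate([781, 154, 0]) stool();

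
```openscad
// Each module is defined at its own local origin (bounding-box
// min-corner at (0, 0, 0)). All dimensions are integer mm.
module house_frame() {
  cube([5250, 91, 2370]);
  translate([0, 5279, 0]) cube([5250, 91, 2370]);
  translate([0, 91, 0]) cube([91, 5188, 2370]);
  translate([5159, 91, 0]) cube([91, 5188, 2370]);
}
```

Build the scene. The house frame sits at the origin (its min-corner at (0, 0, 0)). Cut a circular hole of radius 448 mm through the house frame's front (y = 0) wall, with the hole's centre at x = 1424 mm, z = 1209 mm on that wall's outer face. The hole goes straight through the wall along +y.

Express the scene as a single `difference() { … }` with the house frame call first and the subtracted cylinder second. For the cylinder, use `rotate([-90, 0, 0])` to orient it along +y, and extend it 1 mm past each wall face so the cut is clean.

difference() {
  house_frame();
  translate([1424, -1, 1209]) rotate([-90, 0, 0]) cylinder(h = 93, r = 448);
}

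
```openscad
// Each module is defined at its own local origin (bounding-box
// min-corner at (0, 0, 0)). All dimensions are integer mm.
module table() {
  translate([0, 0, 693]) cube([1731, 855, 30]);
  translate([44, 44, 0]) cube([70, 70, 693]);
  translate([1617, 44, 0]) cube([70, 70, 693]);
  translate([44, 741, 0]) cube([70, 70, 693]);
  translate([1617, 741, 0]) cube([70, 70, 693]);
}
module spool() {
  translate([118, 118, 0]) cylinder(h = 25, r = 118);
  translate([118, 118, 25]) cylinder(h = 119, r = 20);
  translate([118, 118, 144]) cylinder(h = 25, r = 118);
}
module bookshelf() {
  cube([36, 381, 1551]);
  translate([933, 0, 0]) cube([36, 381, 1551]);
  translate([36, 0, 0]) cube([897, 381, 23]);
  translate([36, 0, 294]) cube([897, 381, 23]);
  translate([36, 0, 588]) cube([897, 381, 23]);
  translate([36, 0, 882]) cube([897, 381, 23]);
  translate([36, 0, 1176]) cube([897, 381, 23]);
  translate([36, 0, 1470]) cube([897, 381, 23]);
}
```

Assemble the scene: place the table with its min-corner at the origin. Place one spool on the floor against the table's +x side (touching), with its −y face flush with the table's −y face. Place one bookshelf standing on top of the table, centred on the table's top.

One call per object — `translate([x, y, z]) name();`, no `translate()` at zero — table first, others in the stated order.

table();
translate([1731, 0, 0]) spool();
translate([381, 237, 723]) bookshelf();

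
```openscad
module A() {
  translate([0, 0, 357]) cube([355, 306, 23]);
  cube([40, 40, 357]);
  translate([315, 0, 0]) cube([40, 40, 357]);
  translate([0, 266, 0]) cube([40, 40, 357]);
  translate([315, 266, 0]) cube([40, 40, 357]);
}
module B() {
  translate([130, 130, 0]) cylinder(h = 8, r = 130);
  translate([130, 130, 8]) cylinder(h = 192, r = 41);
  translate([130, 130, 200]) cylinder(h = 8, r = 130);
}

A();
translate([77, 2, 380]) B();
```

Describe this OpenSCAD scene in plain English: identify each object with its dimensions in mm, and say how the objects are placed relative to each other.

A is a simple wooden stool: a rectangular seat 355 mm (x) by 306 mm (y), 23 mm thick, top face at z = 380 mm, on four square legs, each 40×40 mm in cross-section. The legs rest on z = 0, each flush with a corner of the seat.

B is a spool: two coaxial disc flanges of radius 130 mm and thickness 8 mm, joined by a core cylinder of radius 41 mm and height 192 mm. The lower flange rests on z = 0 and the three cylinders share a vertical axis.

The spool is on top of the stool.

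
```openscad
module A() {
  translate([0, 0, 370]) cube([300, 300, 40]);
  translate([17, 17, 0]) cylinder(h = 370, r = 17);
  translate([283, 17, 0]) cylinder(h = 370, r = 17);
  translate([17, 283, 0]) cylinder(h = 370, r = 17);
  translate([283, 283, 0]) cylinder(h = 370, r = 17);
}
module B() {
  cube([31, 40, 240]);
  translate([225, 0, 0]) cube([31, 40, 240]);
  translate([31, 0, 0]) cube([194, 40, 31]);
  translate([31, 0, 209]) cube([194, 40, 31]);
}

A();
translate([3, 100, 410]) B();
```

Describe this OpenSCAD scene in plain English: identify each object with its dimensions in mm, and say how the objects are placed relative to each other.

A is a simple wooden stool: a rectangular seat 300 mm (x) by 300 mm (y), 40 mm thick, top face at z = 410 mm, on four round legs, each 34 mm in diameter. The legs rest on z = 0, each leg's axis is inset half a diameter from the nearest pair of seat edges (so the leg's bounding box is flush with the corner).

B is a rectangular picture frame lying in the x–z plane (depth along y). The opening is 194 mm wide (x) by 178 mm tall (z), surrounded by a border 31 mm wide on all four sides. The frame is 40 mm deep and is made of two full-height vertical stiles with two horizontal rails fitted between them.

The picture frame is on top of the stool.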